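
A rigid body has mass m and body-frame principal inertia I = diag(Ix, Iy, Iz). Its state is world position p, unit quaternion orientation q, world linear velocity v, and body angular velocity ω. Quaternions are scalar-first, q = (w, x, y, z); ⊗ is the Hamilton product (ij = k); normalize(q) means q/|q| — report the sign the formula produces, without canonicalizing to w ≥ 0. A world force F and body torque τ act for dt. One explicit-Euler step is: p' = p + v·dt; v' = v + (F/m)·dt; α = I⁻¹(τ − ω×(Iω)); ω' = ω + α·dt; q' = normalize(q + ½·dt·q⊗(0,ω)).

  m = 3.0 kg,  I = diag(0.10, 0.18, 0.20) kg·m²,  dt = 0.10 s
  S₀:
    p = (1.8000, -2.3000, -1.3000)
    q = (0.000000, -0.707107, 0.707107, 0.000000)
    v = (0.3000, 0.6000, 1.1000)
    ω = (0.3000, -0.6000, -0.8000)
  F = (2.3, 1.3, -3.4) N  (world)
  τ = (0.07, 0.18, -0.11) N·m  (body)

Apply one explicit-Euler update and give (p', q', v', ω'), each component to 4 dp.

new position p' = (1.8300, -2.2400, -1.1900)
v + (F/m)dt = (0.3767, 0.6433, 0.9867)
precession coupling ω×(Iω) = (0.0096, 0.0240, -0.0144)
(τ − ω×Iω)/I = (0.6040, 0.8667, -0.4780)
ω' = ω + α·dt = (0.3604, -0.5133, -0.8478)
q⊗(0,ω) = (0.6363963, -0.5656856, -0.5656856, 0.2121321)
updated quaternion q' = (0.0318, -0.7344, 0.6779, 0.0106)

p' = (1.8300, -2.2400, -1.1900)
q' = (0.0318, -0.7344, 0.6779, 0.0106)
v' = (0.3767, 0.6433, 0.9867)
ω' = (0.3604, -0.5133, -0.8478)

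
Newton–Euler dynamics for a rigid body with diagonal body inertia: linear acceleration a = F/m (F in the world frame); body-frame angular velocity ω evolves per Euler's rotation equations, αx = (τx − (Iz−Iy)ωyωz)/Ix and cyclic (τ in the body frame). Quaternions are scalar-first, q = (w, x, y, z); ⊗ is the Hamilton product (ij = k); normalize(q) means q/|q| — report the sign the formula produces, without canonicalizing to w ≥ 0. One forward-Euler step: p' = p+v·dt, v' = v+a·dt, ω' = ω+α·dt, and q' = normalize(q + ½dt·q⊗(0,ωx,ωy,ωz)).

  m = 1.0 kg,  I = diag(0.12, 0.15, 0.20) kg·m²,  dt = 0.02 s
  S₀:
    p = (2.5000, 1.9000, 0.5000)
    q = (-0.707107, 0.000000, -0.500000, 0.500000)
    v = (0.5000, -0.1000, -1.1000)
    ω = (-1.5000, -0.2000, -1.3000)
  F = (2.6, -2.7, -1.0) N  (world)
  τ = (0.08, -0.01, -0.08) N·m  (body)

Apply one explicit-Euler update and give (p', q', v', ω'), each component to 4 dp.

p' = (2.5100, 1.8980, 0.4780)
q' = (-0.7015, 0.0181, -0.5060, 0.5016)
v' = (0.5520, -0.1540, -1.1200)
ω' = (-1.4888, -0.1805, -1.3089)

linear accel F/m = (2.6000, -2.7000, -1.0000)
p' = p + v·dt = (2.5100, 1.8980, 0.4780)
v' = v + a·dt = (0.5520, -0.1540, -1.1200)
ω×(Iω) gyroscopic = (0.0130, -0.1560, 0.0090)
α = I⁻¹(τ − ω×Iω) = (0.5583, 0.9733, -0.4450)
new body rate ω' = (-1.4888, -0.1805, -1.3089)
Hamilton product q⊗(0,ω) = (0.5500000, 1.8106605, -0.6085786, 0.1692391)
q + ½dt·q⊗(0,ω), renormalized = (-0.7015, 0.0181, -0.5060, 0.5016)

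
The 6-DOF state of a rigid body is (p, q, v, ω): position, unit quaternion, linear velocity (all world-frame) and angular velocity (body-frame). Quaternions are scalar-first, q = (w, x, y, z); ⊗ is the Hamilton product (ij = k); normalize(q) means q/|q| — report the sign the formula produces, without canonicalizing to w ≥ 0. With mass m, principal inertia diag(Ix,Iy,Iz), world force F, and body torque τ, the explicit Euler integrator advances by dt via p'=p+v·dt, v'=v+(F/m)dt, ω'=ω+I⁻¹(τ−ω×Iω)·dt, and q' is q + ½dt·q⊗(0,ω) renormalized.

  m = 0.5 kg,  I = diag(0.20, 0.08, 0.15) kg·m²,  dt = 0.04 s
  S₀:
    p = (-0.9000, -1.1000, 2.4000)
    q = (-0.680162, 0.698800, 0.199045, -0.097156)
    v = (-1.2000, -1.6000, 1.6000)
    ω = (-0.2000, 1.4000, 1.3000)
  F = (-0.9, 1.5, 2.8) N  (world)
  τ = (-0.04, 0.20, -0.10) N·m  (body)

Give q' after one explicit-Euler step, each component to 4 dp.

q' = (-0.6799, 0.7089, 0.1621, -0.0944)

Hamilton product q⊗(0,ω) = (-0.0126002, 0.5308093, -1.8412356, 0.1339184)
q + ½dt·q⊗(0,ω), renormalized = (-0.6799, 0.7089, 0.1621, -0.0944)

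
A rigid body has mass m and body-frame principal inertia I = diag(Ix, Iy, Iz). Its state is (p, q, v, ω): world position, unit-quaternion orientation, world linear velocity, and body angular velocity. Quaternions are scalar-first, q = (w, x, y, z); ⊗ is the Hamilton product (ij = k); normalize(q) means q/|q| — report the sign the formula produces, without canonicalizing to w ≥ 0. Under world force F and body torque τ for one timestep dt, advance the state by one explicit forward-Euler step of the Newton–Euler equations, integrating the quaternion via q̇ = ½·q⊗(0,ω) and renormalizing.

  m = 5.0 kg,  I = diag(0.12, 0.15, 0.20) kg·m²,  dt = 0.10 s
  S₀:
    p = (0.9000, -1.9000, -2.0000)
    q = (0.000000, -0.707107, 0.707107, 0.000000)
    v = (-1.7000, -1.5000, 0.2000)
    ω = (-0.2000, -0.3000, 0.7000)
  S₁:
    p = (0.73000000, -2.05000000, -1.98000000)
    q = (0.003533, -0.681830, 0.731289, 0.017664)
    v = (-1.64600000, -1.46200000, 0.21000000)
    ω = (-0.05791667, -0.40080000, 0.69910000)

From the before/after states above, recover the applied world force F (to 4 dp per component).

F = (2.7000, 1.9000, 0.5000)

velocity change Δv = (0.05400000, 0.03800000, 0.01000000)
F = m·Δv/dt = (2.7000, 1.9000, 0.5000)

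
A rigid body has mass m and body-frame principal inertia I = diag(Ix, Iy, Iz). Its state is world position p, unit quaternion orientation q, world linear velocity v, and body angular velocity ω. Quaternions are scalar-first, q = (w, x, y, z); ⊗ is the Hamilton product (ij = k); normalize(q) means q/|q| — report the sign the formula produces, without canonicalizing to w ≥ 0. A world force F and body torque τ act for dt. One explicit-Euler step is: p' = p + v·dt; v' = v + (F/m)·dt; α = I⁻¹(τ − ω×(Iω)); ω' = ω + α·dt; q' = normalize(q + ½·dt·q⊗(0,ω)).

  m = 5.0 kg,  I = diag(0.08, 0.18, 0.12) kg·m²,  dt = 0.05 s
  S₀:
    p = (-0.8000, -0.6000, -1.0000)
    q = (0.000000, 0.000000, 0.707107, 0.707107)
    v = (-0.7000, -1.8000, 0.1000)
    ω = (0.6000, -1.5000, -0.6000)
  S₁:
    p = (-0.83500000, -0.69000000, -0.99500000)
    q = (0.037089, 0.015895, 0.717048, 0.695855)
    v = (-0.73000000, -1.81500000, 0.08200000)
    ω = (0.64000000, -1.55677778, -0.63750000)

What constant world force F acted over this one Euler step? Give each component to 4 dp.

F = (-3.0000, -1.5000, -1.8000)

v₁ − v₀ = (-0.03000000, -0.01500000, -0.01800000)
applied force F = (-3.0000, -1.5000, -1.8000)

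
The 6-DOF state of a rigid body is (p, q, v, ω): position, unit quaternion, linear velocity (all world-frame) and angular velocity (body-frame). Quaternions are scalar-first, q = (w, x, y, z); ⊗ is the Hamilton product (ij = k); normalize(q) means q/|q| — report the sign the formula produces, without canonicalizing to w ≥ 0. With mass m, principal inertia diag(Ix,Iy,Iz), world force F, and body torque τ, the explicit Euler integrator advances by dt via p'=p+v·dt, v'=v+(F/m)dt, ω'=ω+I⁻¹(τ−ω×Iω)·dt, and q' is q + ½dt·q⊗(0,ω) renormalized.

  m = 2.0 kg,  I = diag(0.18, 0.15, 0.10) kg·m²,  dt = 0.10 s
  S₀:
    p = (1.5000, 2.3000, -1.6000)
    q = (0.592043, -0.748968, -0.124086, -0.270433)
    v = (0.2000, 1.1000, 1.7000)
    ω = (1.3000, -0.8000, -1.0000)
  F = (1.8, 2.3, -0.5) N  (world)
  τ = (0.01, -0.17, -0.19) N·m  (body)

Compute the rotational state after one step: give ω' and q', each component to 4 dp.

ω' = (1.3278, -0.8440, -1.2212)
q' = (0.6197, -0.7121, -0.2020, -0.2609)

precession coupling ω×(Iω) = (-0.0400, -0.1040, 0.0312)
(τ − ω×Iω)/I = (0.2778, -0.4400, -2.2120)
ω + α·dt = (1.3278, -0.8440, -1.2212)
q⊗(0,ω) = (0.6039566, 0.6773955, -1.5741653, 0.1684432)
q + ½dt·q⊗(0,ω), renormalized = (0.6197, -0.7121, -0.2020, -0.2609)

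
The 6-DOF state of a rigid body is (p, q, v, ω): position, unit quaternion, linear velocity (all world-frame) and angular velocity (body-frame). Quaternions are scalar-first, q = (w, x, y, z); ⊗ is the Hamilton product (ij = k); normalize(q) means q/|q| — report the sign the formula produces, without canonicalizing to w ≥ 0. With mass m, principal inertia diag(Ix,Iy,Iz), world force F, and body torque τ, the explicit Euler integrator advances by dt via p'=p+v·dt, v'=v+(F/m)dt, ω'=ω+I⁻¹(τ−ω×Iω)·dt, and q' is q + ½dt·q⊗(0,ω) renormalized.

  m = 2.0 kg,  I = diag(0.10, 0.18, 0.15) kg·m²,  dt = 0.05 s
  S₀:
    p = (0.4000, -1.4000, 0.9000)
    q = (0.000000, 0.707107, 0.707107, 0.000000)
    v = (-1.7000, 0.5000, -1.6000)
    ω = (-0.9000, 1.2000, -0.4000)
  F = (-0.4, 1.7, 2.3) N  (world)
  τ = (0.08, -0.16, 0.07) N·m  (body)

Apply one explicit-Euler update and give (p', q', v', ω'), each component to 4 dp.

linear accel F/m = (-0.2000, 0.8500, 1.1500)
p + v·dt = (0.3150, -1.3750, 0.8200)
new velocity v' = (-1.7100, 0.5425, -1.5425)
α = I⁻¹(τ − ω×Iω) = (0.6560, -0.7889, 1.0427)
ω' = ω + α·dt = (-0.8672, 1.1606, -0.3479)
2q̇ = q⊗(0,ω) = (-0.2121321, -0.2828428, 0.2828428, 1.4849247)
q + ½dt·q⊗(0,ω), renormalized = (-0.0053, 0.6995, 0.7136, 0.0371)

p' = (0.3150, -1.3750, 0.8200)
q' = (-0.0053, 0.6995, 0.7136, 0.0371)
v' = (-1.7100, 0.5425, -1.5425)
ω' = (-0.8672, 1.1606, -0.3479)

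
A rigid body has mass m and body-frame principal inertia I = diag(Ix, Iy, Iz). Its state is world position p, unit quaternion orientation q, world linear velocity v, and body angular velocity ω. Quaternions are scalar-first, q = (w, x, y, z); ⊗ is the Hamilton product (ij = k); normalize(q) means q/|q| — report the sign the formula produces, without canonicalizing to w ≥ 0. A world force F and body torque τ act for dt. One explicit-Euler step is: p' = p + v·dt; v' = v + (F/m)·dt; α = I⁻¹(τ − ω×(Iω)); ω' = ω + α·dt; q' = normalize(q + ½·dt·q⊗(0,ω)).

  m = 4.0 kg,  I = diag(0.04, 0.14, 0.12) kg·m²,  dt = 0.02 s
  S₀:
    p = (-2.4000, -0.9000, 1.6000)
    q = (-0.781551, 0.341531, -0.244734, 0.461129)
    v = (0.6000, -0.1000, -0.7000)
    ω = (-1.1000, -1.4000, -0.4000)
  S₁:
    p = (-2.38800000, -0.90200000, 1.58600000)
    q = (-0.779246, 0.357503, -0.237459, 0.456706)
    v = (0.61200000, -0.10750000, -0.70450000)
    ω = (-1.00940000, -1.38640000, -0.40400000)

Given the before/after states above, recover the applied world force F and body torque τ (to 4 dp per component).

ω₁ − ω₀ = (0.09060000, 0.01360000, -0.00400000)
applied torque τ = (0.1700, 0.0600, 0.1300)
velocity change Δv = (0.01200000, -0.00750000, -0.00450000)
applied force F = (2.4000, -1.5000, -0.9000)

F = (2.4000, -1.5000, -0.9000)
τ = (0.1700, 0.0600, 0.1300)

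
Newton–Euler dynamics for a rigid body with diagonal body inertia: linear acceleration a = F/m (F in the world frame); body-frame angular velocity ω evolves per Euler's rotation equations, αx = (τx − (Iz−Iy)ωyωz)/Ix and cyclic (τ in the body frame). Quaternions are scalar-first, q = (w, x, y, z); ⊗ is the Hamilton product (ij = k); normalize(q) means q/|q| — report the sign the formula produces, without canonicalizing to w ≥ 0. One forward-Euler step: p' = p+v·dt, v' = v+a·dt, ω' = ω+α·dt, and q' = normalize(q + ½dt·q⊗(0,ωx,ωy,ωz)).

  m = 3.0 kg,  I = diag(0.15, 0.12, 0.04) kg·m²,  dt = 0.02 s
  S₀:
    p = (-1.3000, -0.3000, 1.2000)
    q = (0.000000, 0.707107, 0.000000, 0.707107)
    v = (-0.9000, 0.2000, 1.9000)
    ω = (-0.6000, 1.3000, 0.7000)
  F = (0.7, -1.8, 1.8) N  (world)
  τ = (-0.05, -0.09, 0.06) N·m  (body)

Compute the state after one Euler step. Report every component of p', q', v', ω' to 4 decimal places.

p' = (-1.3180, -0.2960, 1.2380)
q' = (-0.0007, 0.6978, -0.0092, 0.7162)
v' = (-0.8953, 0.1880, 1.9120)
ω' = (-0.5970, 1.2927, 0.7183)

α = I⁻¹(τ − ω×Iω) = (0.1520, -0.3650, 0.9150)
ω' = ω + α·dt = (-0.5970, 1.2927, 0.7183)
q⊗(0,ω) = (-0.0707107, -0.9192391, -0.9192391, 0.9192391)
q' = normalize(q + ½dt·q⊗(0,ω)) = (-0.0007, 0.6978, -0.0092, 0.7162)
a = (0.2333, -0.6000, 0.6000)
p + v·dt = (-1.3180, -0.2960, 1.2380)
v' = v + a·dt = (-0.8953, 0.1880, 1.9120)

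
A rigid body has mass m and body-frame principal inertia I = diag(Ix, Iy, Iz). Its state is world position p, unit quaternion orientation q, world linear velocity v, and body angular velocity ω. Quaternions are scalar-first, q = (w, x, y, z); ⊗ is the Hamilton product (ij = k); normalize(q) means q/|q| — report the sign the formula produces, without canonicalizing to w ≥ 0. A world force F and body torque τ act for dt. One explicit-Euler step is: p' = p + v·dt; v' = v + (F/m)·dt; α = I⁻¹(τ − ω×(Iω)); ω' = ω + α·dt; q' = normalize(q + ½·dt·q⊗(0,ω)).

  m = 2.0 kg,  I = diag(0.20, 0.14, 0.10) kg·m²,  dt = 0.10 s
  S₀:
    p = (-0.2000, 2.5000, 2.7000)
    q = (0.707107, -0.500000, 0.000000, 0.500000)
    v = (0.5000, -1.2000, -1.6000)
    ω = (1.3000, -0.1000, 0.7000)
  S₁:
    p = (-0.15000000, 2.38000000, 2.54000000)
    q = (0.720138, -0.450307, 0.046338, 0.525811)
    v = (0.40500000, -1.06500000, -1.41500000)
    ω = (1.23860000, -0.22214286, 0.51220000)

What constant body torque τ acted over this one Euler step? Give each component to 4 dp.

τ = (-0.1200, -0.0800, -0.1800)

ω₁ − ω₀ = (-0.06140000, -0.12214286, -0.18780000)
I·α + gyro = (-0.1200, -0.0800, -0.1800)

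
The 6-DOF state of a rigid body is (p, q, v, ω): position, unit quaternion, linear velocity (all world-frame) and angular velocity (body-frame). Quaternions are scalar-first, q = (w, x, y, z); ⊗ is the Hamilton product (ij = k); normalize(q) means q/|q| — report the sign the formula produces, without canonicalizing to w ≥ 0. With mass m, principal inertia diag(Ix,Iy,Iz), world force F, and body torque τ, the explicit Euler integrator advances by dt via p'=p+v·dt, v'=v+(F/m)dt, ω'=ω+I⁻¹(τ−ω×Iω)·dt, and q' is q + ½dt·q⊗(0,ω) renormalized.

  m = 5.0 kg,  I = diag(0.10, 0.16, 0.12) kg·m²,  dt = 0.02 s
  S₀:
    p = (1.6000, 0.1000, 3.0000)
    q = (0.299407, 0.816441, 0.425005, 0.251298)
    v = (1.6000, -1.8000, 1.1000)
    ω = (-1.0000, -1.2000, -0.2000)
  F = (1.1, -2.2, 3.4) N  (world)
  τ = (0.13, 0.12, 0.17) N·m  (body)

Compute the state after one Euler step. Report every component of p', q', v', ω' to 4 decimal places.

gyro term ω×Iω = (-0.0096, -0.0040, 0.0720)
α = I⁻¹(τ − ω×Iω) = (1.3960, 0.7750, 0.8167)
ω + α·dt = (-0.9721, -1.1845, -0.1837)
Hamilton product q⊗(0,ω) = (1.3767066, -0.0828504, -0.4472982, -0.6146056)
q' = normalize(q + ½dt·q⊗(0,ω)) = (0.3131, 0.8155, 0.4205, 0.2451)
p' = p + v·dt = (1.6320, 0.0640, 3.0220)
v + (F/m)dt = (1.6044, -1.8088, 1.1136)

p' = (1.6320, 0.0640, 3.0220)
q' = (0.3131, 0.8155, 0.4205, 0.2451)
v' = (1.6044, -1.8088, 1.1136)
ω' = (-0.9721, -1.1845, -0.1837)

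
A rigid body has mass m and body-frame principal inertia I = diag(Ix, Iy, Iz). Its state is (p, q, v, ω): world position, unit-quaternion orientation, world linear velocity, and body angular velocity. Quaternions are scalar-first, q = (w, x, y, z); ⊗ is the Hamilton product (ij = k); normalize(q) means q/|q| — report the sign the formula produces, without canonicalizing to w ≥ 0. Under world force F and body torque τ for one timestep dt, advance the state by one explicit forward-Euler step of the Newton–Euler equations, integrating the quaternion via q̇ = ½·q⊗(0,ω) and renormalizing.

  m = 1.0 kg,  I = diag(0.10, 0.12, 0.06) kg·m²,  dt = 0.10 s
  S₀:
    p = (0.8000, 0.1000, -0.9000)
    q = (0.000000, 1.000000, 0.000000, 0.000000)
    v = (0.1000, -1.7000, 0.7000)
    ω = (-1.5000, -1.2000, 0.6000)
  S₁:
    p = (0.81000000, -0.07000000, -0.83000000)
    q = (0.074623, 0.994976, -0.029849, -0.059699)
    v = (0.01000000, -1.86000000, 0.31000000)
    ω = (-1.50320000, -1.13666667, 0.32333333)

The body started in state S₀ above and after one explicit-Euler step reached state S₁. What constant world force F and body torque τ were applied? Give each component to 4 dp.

Δv = v₁−v₀ = (-0.09000000, -0.16000000, -0.39000000)
F = m·Δv/dt = (-0.9000, -1.6000, -3.9000)
rate change Δω = (-0.00320000, 0.06333333, -0.27666667)
applied torque τ = (0.0400, 0.0400, -0.1300)

F = (-0.9000, -1.6000, -3.9000)
τ = (0.0400, 0.0400, -0.1300)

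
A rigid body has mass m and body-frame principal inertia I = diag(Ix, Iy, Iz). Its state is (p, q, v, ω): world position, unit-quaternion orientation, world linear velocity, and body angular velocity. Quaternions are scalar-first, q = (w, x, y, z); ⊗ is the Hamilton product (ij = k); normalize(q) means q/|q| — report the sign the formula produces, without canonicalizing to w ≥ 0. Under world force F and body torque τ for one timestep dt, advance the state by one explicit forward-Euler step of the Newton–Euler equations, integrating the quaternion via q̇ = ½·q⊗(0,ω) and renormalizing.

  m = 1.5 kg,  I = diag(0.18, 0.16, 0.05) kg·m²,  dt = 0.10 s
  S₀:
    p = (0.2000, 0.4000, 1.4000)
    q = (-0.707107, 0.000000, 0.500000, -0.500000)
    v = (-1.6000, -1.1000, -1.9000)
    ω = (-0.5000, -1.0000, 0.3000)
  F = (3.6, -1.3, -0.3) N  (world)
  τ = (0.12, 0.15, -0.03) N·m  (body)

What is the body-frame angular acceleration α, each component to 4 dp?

α = (0.4833, 1.0594, -0.4000)

gyro term ω×Iω = (0.0330, -0.0195, -0.0100)
α = I⁻¹(τ − ω×Iω) = (0.4833, 1.0594, -0.4000)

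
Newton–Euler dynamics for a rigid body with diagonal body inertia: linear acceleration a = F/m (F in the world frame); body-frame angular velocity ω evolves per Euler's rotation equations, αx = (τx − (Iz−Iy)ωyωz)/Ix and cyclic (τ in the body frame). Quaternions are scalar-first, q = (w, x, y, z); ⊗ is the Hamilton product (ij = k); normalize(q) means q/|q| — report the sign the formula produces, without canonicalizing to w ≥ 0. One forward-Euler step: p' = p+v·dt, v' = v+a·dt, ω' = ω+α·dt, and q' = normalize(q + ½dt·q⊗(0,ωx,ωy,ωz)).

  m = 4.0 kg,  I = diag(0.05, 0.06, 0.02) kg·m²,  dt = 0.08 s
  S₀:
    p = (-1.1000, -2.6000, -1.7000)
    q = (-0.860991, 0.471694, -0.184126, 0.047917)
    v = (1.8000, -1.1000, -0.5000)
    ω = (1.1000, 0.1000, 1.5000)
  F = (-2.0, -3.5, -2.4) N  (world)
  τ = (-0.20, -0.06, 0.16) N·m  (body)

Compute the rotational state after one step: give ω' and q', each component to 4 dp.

ω' = (0.7896, -0.0460, 2.1356)
q' = (-0.8814, 0.4214, -0.2132, 0.0062)

angular accel α = (-3.8800, -1.8250, 7.9450)
new body rate ω' = (0.7896, -0.0460, 2.1356)
q⊗(0,ω) = (-0.5723263, -1.2280708, -0.7409314, -1.0417785)
updated quaternion q' = (-0.8814, 0.4214, -0.2132, 0.0062)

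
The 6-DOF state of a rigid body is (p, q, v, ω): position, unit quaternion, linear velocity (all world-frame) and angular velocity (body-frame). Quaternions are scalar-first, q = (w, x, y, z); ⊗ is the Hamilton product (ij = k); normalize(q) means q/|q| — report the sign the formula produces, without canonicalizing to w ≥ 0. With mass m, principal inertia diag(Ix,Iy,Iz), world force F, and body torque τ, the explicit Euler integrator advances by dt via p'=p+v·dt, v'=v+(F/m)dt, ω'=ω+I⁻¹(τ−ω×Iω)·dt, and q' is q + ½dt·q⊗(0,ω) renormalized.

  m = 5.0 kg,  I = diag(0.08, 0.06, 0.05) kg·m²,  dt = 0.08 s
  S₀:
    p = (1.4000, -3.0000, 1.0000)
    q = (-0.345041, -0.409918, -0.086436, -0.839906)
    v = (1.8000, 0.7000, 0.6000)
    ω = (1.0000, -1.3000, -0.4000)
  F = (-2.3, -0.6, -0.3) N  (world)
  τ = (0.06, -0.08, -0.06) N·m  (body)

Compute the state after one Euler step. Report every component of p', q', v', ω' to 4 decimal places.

linear accel F/m = (-0.4600, -0.1200, -0.0600)
p' = p + v·dt = (1.5440, -2.9440, 1.0480)
v' = v + a·dt = (1.7632, 0.6904, 0.5952)
(τ − ω×Iω)/I = (0.8150, -1.1333, -1.7200)
ω + α·dt = (1.0652, -1.3907, -0.5376)
q⊗(0,ω) = (-0.0384112, -1.4023444, -0.5553199, 0.7573458)
q' = normalize(q + ½dt·q⊗(0,ω)) = (-0.3458, -0.4650, -0.1084, -0.8078)

p' = (1.5440, -2.9440, 1.0480)
q' = (-0.3458, -0.4650, -0.1084, -0.8078)
v' = (1.7632, 0.6904, 0.5952)
ω' = (1.0652, -1.3907, -0.5376)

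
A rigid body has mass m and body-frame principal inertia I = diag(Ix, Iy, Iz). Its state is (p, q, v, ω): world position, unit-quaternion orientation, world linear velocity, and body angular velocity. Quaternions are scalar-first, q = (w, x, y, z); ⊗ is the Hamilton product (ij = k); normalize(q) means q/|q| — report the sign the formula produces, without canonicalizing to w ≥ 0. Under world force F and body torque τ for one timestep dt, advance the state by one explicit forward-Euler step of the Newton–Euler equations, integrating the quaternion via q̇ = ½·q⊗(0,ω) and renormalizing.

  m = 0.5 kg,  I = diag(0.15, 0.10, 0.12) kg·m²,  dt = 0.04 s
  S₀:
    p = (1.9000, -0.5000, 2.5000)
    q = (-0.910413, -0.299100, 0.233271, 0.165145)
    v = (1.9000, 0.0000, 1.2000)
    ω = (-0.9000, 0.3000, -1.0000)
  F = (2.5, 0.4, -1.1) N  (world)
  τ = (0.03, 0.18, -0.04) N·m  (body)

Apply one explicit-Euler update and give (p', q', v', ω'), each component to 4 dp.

p' = (1.9760, -0.5000, 2.5480)
q' = (-0.9135, -0.2883, 0.2188, 0.1857)
v' = (2.1000, 0.0320, 1.1120)
ω' = (-0.8904, 0.3612, -1.0178)

a = F/m = (5.0000, 0.8000, -2.2000)
new position p' = (1.9760, -0.5000, 2.5480)
v' = v + a·dt = (2.1000, 0.0320, 1.1120)
α = I⁻¹(τ − ω×Iω) = (0.2400, 1.5300, -0.4458)
ω + α·dt = (-0.8904, 0.3612, -1.0178)
q⊗(0,ω) = (-0.1740263, 0.5365572, -0.7208544, 1.0306269)
q + ½dt·q⊗(0,ω), renormalized = (-0.9135, -0.2883, 0.2188, 0.1857)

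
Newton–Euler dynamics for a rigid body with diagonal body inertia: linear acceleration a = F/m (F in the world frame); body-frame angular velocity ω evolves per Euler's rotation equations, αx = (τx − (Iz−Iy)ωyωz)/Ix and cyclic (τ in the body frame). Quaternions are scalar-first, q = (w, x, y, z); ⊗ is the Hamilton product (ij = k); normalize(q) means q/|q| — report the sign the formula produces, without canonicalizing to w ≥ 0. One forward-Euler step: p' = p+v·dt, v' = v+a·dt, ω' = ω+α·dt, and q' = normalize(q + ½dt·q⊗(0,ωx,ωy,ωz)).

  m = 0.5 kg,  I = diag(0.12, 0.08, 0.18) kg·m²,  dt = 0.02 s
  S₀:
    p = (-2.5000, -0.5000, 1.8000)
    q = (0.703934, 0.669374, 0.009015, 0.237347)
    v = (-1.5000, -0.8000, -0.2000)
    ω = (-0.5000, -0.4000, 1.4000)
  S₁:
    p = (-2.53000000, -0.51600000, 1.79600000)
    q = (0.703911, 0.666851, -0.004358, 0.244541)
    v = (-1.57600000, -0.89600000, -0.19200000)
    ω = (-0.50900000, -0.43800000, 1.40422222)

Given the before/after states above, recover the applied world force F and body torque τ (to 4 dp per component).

v₁ − v₀ = (-0.07600000, -0.09600000, 0.00800000)
applied force F = (-1.9000, -2.4000, 0.2000)
rate change Δω = (-0.00900000, -0.03800000, 0.00422222)
gyro term ω₀×Iω₀ = (-0.0560, 0.0420, -0.0080)
τ = I·(Δω/dt) + ω₀×(Iω₀) = (-0.1100, -0.1100, 0.0300)

F = (-1.9000, -2.4000, 0.2000)
τ = (-0.1100, -0.1100, 0.0300)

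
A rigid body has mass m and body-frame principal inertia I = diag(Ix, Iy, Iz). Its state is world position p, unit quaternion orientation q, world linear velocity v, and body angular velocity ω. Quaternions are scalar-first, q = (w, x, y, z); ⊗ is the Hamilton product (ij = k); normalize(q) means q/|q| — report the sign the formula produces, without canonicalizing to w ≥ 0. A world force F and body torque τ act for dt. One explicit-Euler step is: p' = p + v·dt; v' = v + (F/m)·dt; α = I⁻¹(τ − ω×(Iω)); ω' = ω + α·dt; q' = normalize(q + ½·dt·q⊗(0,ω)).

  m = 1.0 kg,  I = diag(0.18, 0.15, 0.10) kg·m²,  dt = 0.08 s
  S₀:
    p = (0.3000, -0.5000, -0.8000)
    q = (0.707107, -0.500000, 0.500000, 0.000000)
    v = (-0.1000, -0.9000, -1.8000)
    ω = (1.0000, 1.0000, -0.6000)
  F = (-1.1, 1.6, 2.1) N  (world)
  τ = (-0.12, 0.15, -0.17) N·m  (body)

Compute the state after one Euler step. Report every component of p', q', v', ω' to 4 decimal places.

gyro term ω×Iω = (0.0300, -0.0480, -0.0300)
(τ − ω×Iω)/I = (-0.8333, 1.3200, -1.4000)
new body rate ω' = (0.9333, 1.1056, -0.7120)
q⊗(0,ω) = (0.0000000, 0.4071070, 0.4071070, -1.4242642)
q + ½dt·q⊗(0,ω), renormalized = (0.7058, -0.4828, 0.5153, -0.0569)
p' = p + v·dt = (0.2920, -0.5720, -0.9440)
v' = v + a·dt = (-0.1880, -0.7720, -1.6320)

p' = (0.2920, -0.5720, -0.9440)
q' = (0.7058, -0.4828, 0.5153, -0.0569)
v' = (-0.1880, -0.7720, -1.6320)
ω' = (0.9333, 1.1056, -0.7120)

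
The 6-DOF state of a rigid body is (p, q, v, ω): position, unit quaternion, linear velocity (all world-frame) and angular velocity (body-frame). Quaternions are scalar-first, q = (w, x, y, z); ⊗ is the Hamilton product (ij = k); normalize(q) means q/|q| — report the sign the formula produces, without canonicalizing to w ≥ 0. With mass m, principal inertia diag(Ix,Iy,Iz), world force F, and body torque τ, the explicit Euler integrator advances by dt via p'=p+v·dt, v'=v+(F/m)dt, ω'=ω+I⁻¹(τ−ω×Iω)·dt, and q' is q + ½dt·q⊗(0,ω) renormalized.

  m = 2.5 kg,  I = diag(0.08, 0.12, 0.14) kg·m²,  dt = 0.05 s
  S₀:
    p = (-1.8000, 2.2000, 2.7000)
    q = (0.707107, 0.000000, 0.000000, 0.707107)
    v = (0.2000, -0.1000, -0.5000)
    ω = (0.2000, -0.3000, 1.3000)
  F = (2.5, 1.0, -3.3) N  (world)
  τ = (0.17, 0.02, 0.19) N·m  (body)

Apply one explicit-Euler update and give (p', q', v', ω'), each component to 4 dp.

linear accel F/m = (1.0000, 0.4000, -1.3200)
new position p' = (-1.7900, 2.1950, 2.6750)
new velocity v' = (0.2500, -0.0800, -0.5660)
angular accel α = (2.2225, 0.2967, 1.3743)
ω + α·dt = (0.3111, -0.2852, 1.3687)
Hamilton product q⊗(0,ω) = (-0.9192391, 0.3535535, -0.0707107, 0.9192391)
updated quaternion q' = (0.6837, 0.0088, -0.0018, 0.7297)

p' = (-1.7900, 2.1950, 2.6750)
q' = (0.6837, 0.0088, -0.0018, 0.7297)
v' = (0.2500, -0.0800, -0.5660)
ω' = (0.3111, -0.2852, 1.3687)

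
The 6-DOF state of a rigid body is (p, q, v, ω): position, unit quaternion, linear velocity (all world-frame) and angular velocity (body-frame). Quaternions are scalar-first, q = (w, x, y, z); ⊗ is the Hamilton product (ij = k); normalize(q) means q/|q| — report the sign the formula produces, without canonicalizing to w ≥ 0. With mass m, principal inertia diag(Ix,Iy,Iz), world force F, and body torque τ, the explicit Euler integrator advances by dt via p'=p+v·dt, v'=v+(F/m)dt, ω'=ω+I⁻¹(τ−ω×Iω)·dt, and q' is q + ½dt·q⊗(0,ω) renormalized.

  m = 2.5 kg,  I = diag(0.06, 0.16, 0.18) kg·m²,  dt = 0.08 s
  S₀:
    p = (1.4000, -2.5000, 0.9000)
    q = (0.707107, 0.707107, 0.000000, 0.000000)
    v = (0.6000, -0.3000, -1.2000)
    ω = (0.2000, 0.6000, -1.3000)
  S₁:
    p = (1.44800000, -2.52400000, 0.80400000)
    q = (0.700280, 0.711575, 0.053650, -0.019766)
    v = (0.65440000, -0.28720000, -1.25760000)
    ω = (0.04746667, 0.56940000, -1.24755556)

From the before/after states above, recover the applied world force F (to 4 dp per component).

v₁ − v₀ = (0.05440000, 0.01280000, -0.05760000)
F = m·Δv/dt = (1.7000, 0.4000, -1.8000)

F = (1.7000, 0.4000, -1.8000)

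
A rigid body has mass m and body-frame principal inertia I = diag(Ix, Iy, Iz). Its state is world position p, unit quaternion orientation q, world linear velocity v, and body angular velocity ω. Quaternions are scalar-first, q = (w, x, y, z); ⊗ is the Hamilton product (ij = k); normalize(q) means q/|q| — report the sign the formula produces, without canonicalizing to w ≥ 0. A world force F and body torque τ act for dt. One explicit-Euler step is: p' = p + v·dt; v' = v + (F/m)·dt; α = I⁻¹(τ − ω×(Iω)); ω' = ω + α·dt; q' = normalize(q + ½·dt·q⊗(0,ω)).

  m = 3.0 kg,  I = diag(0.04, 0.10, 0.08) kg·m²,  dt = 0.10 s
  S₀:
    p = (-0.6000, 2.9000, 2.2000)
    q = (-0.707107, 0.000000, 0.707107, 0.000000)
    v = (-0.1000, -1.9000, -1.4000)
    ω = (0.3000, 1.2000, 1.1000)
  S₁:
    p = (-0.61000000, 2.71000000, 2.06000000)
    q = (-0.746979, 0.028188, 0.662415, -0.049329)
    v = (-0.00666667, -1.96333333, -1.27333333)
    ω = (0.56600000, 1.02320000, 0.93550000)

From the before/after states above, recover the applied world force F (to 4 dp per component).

F = (2.8000, -1.9000, 3.8000)

v₁ − v₀ = (0.09333333, -0.06333333, 0.12666667)
F = m·Δv/dt = (2.8000, -1.9000, 3.8000)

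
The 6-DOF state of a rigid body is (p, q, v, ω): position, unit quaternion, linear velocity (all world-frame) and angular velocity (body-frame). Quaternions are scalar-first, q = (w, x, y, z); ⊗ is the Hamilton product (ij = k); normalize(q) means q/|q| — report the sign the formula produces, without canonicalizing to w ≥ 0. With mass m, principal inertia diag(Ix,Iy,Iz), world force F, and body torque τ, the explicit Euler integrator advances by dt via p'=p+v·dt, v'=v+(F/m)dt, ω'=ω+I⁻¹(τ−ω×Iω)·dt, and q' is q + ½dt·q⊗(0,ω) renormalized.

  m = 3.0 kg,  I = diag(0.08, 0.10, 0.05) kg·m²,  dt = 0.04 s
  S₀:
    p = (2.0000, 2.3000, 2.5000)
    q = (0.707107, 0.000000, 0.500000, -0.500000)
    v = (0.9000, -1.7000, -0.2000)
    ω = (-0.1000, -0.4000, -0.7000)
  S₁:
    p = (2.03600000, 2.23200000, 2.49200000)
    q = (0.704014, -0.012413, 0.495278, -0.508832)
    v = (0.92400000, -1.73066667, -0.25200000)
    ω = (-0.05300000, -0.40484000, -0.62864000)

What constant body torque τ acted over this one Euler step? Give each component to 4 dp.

ω₁ − ω₀ = (0.04700000, -0.00484000, 0.07136000)
gyro term ω₀×Iω₀ = (-0.0140, 0.0021, 0.0008)
applied torque τ = (0.0800, -0.0100, 0.0900)

τ = (0.0800, -0.0100, 0.0900)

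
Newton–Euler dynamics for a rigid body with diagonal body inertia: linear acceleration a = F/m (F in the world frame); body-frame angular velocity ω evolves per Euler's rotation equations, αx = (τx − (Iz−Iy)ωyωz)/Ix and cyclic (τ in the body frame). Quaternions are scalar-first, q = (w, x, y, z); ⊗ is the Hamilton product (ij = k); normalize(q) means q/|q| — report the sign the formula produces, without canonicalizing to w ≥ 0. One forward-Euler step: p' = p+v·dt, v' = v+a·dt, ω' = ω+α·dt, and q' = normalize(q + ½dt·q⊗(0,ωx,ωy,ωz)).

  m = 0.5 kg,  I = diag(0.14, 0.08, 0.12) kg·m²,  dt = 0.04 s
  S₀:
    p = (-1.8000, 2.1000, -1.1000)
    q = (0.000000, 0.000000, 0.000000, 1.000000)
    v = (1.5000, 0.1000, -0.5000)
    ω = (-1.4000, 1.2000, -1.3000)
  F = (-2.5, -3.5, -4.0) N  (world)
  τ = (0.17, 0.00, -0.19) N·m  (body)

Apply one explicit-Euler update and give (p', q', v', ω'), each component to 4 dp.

p' = (-1.7400, 2.1040, -1.1200)
q' = (0.0260, -0.0240, -0.0280, 0.9990)
v' = (1.3000, -0.1800, -0.8200)
ω' = (-1.3336, 1.1818, -1.3969)

new position p' = (-1.7400, 2.1040, -1.1200)
new velocity v' = (1.3000, -0.1800, -0.8200)
ω×(Iω) gyroscopic = (-0.0624, 0.0364, 0.1008)
angular accel α = (1.6600, -0.4550, -2.4233)
ω' = ω + α·dt = (-1.3336, 1.1818, -1.3969)
q⊗(0,ω) = (1.3000000, -1.2000000, -1.4000000, 0.0000000)
q + ½dt·q⊗(0,ω), renormalized = (0.0260, -0.0240, -0.0280, 0.9990)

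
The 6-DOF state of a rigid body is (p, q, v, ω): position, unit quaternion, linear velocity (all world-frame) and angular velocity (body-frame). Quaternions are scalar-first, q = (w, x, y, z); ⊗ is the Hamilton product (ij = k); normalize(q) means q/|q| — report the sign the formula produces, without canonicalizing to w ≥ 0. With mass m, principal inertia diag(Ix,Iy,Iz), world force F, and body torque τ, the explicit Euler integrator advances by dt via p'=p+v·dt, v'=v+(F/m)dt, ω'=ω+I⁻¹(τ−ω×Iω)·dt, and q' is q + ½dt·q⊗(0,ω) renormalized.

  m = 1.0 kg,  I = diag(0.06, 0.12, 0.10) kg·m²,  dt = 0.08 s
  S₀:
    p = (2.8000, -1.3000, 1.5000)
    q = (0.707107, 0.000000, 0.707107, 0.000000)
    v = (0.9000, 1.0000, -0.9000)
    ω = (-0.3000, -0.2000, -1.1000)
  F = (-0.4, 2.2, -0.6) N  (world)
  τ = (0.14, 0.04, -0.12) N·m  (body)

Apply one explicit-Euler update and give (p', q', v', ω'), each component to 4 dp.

p' = (2.8720, -1.2200, 1.4280)
q' = (0.7120, -0.0396, 0.7007, -0.0226)
v' = (0.8680, 1.1760, -0.9480)
ω' = (-0.1075, -0.1645, -1.1989)

a = F/m = (-0.4000, 2.2000, -0.6000)
new position p' = (2.8720, -1.2200, 1.4280)
v + (F/m)dt = (0.8680, 1.1760, -0.9480)
(τ − ω×Iω)/I = (2.4067, 0.4433, -1.2360)
ω' = ω + α·dt = (-0.1075, -0.1645, -1.1989)
Hamilton product q⊗(0,ω) = (0.1414214, -0.9899498, -0.1414214, -0.5656856)
q' = normalize(q + ½dt·q⊗(0,ω)) = (0.7120, -0.0396, 0.7007, -0.0226)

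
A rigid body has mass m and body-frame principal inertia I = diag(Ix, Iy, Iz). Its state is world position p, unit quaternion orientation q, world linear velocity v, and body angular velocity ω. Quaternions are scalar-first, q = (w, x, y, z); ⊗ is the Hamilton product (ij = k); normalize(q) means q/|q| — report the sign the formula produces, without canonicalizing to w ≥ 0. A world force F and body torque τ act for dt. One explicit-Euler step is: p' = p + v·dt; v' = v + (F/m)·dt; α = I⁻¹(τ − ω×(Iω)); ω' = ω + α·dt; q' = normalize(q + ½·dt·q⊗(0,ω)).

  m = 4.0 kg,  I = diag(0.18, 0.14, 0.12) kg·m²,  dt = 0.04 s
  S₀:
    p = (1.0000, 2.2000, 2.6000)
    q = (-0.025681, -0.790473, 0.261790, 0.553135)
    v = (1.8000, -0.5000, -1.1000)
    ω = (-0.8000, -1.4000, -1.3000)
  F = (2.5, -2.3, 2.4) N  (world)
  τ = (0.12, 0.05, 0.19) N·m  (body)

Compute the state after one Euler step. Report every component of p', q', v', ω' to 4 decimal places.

α = I⁻¹(τ − ω×Iω) = (0.8689, -0.0886, 1.9567)
ω + α·dt = (-0.7652, -1.4035, -1.2217)
Hamilton product q⊗(0,ω) = (0.4532031, 0.4546068, -1.4341695, 1.3494795)
q + ½dt·q⊗(0,ω), renormalized = (-0.0166, -0.7807, 0.2329, 0.5796)
linear accel F/m = (0.6250, -0.5750, 0.6000)
p' = p + v·dt = (1.0720, 2.1800, 2.5560)
v + (F/m)dt = (1.8250, -0.5230, -1.0760)

p' = (1.0720, 2.1800, 2.5560)
q' = (-0.0166, -0.7807, 0.2329, 0.5796)
v' = (1.8250, -0.5230, -1.0760)
ω' = (-0.7652, -1.4035, -1.2217)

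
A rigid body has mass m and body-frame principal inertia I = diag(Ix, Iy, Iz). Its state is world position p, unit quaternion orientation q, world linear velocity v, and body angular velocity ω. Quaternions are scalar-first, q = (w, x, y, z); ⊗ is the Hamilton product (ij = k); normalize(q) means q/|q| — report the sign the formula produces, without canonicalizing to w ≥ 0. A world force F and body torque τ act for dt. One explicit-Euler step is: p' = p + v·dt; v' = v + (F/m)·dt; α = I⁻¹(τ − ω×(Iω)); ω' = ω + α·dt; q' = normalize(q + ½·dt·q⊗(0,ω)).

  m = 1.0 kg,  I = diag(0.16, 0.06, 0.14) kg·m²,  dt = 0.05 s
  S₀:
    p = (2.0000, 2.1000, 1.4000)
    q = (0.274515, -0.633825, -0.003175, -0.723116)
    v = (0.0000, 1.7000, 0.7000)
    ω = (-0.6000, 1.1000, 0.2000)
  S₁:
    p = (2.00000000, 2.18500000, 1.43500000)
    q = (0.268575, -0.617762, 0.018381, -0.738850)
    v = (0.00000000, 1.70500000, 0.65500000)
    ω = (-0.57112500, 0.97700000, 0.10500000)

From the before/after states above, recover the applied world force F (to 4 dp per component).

F = (0.0000, 0.1000, -0.9000)

velocity change Δv = (0.00000000, 0.00500000, -0.04500000)
F = m·Δv/dt = (0.0000, 0.1000, -0.9000)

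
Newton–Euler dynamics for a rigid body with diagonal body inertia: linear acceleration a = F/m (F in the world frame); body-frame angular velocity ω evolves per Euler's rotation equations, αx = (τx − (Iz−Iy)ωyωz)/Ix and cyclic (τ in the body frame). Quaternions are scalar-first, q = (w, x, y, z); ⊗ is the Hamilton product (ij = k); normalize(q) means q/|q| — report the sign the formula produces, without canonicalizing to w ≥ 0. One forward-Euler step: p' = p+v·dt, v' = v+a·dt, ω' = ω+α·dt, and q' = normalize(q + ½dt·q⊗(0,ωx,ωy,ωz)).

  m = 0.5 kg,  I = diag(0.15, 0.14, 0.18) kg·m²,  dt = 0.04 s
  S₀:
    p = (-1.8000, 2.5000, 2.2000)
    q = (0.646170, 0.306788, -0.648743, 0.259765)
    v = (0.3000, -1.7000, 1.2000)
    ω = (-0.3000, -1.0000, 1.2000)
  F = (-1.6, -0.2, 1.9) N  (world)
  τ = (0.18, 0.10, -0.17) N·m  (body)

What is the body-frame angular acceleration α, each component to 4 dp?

ω×(Iω) gyroscopic = (-0.0480, 0.0108, -0.0030)
α = I⁻¹(τ − ω×Iω) = (1.5200, 0.6371, -0.9278)

α = (1.5200, 0.6371, -0.9278)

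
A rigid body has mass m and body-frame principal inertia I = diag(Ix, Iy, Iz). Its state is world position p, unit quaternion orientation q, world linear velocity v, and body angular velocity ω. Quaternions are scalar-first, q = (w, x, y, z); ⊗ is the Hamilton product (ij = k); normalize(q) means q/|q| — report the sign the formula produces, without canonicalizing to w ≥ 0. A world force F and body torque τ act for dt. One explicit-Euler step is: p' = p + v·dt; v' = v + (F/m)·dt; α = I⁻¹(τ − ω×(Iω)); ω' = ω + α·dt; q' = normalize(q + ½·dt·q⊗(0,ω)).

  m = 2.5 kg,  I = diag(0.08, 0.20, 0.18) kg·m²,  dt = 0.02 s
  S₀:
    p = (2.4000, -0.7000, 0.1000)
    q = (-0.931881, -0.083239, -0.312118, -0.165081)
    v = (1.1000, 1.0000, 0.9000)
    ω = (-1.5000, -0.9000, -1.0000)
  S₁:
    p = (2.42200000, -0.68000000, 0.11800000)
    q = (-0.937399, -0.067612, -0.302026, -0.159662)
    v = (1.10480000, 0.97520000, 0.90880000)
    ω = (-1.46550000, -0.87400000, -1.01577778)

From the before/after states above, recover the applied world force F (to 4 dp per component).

F = (0.6000, -3.1000, 1.1000)

Δv = v₁−v₀ = (0.00480000, -0.02480000, 0.00880000)
applied force F = (0.6000, -3.1000, 1.1000)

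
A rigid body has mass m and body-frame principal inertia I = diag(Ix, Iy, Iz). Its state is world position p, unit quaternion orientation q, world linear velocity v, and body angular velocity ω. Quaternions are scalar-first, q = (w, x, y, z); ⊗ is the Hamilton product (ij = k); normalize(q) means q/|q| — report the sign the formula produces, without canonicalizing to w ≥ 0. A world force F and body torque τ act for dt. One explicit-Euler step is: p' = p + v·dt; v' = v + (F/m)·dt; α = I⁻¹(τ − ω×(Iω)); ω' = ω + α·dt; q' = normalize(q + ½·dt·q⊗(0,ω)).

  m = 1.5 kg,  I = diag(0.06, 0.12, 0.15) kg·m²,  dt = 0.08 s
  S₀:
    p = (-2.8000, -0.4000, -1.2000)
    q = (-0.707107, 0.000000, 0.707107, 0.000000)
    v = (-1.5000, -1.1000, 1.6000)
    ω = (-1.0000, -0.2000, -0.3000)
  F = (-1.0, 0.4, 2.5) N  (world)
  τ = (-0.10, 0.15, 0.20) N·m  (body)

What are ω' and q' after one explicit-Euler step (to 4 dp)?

ω' = (-1.1357, -0.0820, -0.1997)
q' = (-0.7008, 0.0198, 0.7121, 0.0367)

(τ − ω×Iω)/I = (-1.6967, 1.4750, 1.2533)
ω' = ω + α·dt = (-1.1357, -0.0820, -0.1997)
Hamilton product q⊗(0,ω) = (0.1414214, 0.4949749, 0.1414214, 0.9192391)
q + ½dt·q⊗(0,ω), renormalized = (-0.7008, 0.0198, 0.7121, 0.0367)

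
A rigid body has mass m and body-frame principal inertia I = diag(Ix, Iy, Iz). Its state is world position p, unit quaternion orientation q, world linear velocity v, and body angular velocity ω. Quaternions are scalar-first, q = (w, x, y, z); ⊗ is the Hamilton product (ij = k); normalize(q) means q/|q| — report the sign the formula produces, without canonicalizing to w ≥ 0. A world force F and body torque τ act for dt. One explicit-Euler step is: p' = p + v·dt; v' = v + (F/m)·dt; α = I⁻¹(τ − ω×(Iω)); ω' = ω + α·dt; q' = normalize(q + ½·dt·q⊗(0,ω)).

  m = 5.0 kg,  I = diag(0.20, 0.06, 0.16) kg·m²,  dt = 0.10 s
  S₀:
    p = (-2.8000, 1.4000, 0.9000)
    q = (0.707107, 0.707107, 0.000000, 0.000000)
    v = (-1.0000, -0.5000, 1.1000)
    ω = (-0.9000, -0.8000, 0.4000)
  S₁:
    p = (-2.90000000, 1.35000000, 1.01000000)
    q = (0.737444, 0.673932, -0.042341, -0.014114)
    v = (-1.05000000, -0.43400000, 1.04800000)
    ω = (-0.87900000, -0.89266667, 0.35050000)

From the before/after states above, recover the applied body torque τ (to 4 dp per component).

τ = (0.0100, -0.0700, -0.1800)

rate change Δω = (0.02100000, -0.09266667, -0.04950000)
I·α + gyro = (0.0100, -0.0700, -0.1800)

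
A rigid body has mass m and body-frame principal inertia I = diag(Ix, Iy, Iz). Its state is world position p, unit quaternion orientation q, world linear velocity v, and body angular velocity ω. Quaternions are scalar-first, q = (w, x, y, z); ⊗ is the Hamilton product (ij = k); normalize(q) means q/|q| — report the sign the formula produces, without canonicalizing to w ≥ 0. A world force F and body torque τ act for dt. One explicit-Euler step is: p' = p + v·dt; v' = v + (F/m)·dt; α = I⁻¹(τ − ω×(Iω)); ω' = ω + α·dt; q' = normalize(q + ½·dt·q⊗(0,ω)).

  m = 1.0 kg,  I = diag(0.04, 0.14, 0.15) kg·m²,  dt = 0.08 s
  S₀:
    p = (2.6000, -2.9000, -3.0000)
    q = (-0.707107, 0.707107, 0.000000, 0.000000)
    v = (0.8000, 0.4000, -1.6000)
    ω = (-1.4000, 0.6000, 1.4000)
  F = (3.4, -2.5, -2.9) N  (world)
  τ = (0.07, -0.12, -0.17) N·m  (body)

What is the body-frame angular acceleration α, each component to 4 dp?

α = (1.5400, -2.3971, -0.5733)

gyro term ω×Iω = (0.0084, 0.2156, -0.0840)
α = I⁻¹(τ − ω×Iω) = (1.5400, -2.3971, -0.5733)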